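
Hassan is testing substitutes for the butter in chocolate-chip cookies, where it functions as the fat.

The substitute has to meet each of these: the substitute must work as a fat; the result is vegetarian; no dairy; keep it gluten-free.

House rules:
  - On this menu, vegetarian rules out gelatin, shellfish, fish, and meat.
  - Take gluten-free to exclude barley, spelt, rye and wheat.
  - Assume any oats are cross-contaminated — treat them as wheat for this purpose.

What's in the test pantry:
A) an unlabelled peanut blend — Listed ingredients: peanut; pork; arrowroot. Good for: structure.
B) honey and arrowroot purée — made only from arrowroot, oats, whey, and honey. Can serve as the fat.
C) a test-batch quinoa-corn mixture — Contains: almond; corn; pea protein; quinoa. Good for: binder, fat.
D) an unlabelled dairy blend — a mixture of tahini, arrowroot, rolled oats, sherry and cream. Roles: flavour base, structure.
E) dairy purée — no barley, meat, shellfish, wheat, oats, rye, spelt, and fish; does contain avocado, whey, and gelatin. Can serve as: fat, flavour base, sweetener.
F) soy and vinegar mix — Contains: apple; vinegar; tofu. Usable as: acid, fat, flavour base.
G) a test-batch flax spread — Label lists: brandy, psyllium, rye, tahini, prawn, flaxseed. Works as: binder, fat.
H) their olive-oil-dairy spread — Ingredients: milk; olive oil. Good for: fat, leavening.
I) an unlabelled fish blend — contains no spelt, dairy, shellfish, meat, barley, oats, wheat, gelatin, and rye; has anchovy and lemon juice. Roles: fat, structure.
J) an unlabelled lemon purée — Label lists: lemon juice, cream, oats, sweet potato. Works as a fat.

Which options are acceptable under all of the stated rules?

A: not usable as a fat; has pork, so not vegetarian — no
B: has oats, so not gluten-free; has whey, so not dairy-free — no
C: corn and almond etc. — none of it excluded — valid
D: not usable as a fat; has rolled oats, so not gluten-free (and 1 more) — reject
E: has gelatin, so not vegetarian; has whey, so not dairy-free — reject
F: only tofu, vinegar and apple; none excluded — OK
G: has prawn, so not vegetarian; has rye, so not gluten-free — no
H: has milk, so not dairy-free — no
I: has anchovy, so not vegetarian — out
J: has oats, so not gluten-free; has cream, so not dairy-free — out

C, F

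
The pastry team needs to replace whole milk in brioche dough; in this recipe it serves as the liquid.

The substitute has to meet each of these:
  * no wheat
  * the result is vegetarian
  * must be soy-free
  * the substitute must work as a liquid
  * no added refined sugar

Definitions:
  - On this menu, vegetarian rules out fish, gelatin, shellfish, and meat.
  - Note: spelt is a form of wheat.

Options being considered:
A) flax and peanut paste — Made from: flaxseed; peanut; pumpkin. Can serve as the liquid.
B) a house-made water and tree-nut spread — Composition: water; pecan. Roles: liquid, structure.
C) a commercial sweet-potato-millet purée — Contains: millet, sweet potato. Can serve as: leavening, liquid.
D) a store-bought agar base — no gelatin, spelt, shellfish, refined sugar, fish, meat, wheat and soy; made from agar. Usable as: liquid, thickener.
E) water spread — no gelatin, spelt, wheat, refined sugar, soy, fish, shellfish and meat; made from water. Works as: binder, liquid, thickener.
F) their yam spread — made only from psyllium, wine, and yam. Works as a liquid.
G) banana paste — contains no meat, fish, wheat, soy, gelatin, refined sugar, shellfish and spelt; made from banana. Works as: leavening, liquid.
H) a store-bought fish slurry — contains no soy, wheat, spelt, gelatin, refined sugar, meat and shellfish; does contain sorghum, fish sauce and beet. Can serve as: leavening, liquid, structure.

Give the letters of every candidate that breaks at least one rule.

A: only peanut, flaxseed, and pumpkin; none excluded — OK
B: only pecan and water; none excluded — OK
C: only millet and sweet potato; none excluded — OK
D: every rule checks out — OK
E: works as a liquid, wheat-free, no refined sugar — valid
F: all constraints satisfied — keep
G: all constraints satisfied — OK
H: has fish sauce, so not vegetarian — out

H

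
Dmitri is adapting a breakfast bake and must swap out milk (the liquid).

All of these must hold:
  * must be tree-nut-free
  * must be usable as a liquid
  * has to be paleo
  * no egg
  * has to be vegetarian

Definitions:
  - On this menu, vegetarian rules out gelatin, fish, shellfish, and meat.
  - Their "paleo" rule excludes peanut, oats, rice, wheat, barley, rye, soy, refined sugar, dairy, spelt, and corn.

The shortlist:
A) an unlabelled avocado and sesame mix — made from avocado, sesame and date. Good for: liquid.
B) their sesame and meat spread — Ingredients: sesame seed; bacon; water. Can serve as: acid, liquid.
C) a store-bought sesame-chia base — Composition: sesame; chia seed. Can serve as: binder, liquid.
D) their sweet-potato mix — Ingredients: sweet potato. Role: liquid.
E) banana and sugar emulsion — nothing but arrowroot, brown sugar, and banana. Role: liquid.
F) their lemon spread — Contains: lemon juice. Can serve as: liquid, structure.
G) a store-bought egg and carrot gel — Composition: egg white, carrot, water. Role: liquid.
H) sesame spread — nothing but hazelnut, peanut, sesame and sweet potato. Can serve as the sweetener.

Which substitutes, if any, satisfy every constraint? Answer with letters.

A: only sesame, avocado, and date; none excluded — valid
B: has bacon, so not vegetarian — out
C: every rule checks out — OK
D: paleo, vegetarian — keep
E: has brown sugar, so not paleo — reject
F: works as a liquid, no tree nuts, vegetarian — OK
G: has egg white, so not egg-free — reject
H: not usable as a liquid; has peanut, so not paleo (and 1 more) — out

A, C, D, F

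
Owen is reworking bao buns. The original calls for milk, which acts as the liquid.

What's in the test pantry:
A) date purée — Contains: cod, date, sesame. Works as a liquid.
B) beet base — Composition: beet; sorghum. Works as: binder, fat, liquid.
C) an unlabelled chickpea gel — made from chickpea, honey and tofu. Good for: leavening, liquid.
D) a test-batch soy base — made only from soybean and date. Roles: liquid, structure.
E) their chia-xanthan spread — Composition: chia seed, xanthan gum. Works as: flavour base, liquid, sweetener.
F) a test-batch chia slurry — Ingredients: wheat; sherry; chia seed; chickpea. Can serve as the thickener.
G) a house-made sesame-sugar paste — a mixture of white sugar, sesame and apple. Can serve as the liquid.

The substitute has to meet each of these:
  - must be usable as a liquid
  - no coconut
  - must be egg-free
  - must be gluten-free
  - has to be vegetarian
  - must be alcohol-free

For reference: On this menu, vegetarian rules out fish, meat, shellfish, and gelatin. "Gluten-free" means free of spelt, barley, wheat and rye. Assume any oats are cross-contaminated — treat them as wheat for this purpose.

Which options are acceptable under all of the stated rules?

B, C, D, E, G

A: has cod, so not vegetarian — out
B: all constraints satisfied — valid
C: only honey, tofu and chickpea; none excluded — keep
D: only soybean and date; none excluded — OK
E: no alcohol, no coconut — keep
F: not usable as a liquid; has wheat, so not gluten-free (and 1 more) — out
G: works as a liquid, no egg, no coconut — OK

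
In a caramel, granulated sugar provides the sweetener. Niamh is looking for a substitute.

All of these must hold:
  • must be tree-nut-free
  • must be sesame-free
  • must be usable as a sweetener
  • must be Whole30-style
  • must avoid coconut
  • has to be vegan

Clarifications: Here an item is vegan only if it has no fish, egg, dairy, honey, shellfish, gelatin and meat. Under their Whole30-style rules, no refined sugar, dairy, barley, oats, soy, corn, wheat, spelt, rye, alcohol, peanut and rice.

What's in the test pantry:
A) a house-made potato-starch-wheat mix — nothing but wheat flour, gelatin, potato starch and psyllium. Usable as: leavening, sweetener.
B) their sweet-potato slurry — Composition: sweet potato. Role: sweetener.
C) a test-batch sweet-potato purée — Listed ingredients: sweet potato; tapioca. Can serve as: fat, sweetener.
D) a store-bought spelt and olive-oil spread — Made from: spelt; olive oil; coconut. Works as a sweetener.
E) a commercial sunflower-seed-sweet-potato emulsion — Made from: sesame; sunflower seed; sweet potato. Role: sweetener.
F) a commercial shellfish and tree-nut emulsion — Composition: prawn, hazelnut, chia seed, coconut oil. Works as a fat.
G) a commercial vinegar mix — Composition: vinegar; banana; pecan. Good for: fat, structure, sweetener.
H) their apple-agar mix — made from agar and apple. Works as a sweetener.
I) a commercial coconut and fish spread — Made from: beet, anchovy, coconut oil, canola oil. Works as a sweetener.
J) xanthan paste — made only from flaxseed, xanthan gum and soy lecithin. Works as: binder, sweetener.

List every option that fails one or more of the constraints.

A: has gelatin, so not vegan; has wheat flour, so not Whole30-style — reject
B: only sweet potato; none excluded — valid
C: every rule checks out — valid
D: has spelt, so not Whole30-style; has coconut, so not coconut-free — no
E: has sesame, so not sesame-free — reject
F: not usable as a sweetener; has prawn, so not vegan (and 2 more) — no
G: has pecan, so not tree-nut-free — reject
H: works as a sweetener, no coconut, no tree nuts — valid
I: has anchovy, so not vegan; has coconut oil, so not coconut-free — reject
J: has soy lecithin, so not Whole30-style — out

A, D, E, F, G, I, J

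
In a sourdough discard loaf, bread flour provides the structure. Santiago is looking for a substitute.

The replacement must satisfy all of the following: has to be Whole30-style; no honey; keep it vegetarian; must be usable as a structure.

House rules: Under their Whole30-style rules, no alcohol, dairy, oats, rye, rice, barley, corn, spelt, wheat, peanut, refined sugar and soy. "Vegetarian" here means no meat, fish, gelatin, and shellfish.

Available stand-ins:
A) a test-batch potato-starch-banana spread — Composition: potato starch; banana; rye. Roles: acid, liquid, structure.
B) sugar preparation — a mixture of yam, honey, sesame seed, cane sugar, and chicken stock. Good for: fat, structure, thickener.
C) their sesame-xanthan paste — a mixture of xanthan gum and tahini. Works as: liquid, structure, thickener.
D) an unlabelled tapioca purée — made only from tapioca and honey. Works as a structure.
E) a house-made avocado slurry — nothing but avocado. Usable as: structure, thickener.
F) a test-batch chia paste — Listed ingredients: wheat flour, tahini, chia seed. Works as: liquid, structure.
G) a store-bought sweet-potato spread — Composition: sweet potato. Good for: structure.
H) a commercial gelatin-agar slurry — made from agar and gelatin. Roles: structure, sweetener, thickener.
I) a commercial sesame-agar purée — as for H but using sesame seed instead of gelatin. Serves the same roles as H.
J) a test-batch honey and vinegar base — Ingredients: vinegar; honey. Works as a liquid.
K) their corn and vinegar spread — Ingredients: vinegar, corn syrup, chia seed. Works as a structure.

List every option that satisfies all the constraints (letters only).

A: has rye, so not Whole30-style — no
B: has cane sugar, so not Whole30-style; has chicken stock, so not vegetarian (and 1 more) — reject
C: only tahini and xanthan gum; none excluded — OK
D: has honey, so not honey-free — no
E: nothing on the exclusion list — OK
F: has wheat flour, so not Whole30-style — no
G: works as a structure, Whole30-style, no honey — valid
H: has gelatin, so not vegetarian — reject
I: vegetarian, no honey — OK
J: not usable as a structure; has honey, so not honey-free — out
K: has corn syrup, so not Whole30-style — reject

C, E, G, I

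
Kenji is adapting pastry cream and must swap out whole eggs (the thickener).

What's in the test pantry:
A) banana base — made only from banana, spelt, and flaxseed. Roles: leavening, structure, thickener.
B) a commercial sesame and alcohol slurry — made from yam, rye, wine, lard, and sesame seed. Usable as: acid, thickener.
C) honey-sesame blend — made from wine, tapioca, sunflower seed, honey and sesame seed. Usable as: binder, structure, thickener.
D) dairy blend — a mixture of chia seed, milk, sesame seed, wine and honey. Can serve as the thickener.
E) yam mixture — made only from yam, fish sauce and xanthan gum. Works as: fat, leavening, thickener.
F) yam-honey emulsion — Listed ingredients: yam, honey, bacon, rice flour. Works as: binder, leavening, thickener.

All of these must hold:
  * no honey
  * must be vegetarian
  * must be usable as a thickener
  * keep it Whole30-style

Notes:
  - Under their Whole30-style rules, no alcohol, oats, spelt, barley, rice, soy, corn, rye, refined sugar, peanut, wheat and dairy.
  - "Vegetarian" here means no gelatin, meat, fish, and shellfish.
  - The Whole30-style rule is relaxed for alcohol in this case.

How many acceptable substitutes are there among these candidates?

A: has spelt, so not Whole30-style — no
B: has rye, so not Whole30-style; has lard, so not vegetarian — out
C: has honey, so not honey-free — reject
D: has milk, so not Whole30-style; has honey, so not honey-free — out
E: has fish sauce, so not vegetarian — out
F: has rice flour, so not Whole30-style; has bacon, so not vegetarian (and 1 more) — out

0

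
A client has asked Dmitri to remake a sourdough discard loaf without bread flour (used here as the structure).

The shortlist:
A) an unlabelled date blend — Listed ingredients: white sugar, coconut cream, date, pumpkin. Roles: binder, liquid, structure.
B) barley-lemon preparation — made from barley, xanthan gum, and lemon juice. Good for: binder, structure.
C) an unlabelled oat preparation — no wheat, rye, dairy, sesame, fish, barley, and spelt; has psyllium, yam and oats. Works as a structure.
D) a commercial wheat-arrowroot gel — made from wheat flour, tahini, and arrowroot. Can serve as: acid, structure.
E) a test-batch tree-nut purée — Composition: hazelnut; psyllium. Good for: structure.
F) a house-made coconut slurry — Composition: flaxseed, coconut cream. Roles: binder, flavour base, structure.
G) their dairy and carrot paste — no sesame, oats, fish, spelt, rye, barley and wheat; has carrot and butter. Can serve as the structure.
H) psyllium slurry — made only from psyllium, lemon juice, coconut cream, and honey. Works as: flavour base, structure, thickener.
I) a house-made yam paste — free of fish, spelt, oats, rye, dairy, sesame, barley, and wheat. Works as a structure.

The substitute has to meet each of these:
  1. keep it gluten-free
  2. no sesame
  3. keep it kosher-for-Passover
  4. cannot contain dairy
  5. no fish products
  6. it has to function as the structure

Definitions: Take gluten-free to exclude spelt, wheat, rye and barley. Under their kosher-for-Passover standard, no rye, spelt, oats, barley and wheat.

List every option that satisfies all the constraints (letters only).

A, E, F, H, I

A: coconut cream and white sugar etc. — none of it excluded — OK
B: has barley, so not gluten-free; has barley, so not kosher-for-Passover — no
C: has oats, so not kosher-for-Passover — out
D: has wheat flour, so not gluten-free; has wheat flour, so not kosher-for-Passover (and 1 more) — no
E: no fish, gluten-free — OK
F: nothing on the exclusion list — OK
G: has butter, so not dairy-free — reject
H: all constraints satisfied — valid
I: works as a structure, no sesame, kosher-for-Passover — valid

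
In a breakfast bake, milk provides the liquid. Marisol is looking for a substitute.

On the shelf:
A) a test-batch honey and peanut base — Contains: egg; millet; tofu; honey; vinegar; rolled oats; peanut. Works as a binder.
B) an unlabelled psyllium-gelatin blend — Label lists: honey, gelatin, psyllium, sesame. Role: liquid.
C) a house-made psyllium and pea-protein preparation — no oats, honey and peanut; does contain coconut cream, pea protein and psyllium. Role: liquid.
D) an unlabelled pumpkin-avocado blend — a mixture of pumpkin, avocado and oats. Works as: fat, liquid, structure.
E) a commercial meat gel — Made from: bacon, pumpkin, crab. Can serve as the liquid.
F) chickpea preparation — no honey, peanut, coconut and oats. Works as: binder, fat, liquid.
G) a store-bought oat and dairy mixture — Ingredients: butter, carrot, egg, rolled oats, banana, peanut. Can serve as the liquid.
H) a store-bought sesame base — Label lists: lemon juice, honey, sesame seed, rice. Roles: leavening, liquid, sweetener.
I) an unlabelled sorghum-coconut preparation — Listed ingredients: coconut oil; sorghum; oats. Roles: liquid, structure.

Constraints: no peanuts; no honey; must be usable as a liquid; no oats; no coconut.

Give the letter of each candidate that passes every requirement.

A: not usable as a liquid; has peanut, so not peanut-free (and 2 more) — out
B: has honey, so not honey-free — reject
C: has coconut cream, so not coconut-free — reject
D: has oats, so not oat-free — no
E: nothing on the exclusion list — OK
F: all constraints satisfied — keep
G: has peanut, so not peanut-free; has rolled oats, so not oat-free — no
H: has honey, so not honey-free — reject
I: has coconut oil, so not coconut-free; has oats, so not oat-free — reject

E, F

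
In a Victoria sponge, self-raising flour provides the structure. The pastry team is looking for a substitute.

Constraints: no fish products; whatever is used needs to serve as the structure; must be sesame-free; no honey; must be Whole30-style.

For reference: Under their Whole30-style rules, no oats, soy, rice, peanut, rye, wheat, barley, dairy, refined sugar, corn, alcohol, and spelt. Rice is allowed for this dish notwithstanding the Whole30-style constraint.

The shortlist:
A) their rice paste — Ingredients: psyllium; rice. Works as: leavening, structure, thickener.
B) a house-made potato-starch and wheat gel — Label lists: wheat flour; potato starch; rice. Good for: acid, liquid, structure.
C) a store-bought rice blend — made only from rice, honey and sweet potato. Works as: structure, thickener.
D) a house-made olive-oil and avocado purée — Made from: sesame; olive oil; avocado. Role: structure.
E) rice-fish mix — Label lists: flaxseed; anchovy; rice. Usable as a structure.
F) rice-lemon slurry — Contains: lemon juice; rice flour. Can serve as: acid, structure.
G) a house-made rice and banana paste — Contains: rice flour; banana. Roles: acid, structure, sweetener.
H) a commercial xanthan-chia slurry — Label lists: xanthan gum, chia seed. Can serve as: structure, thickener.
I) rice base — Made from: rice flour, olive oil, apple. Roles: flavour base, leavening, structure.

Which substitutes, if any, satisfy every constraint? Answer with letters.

A: rice is permitted under the Whole30-style carve-out; nothing else excluded — keep
B: has wheat flour, so not Whole30-style — reject
C: has honey, so not honey-free — no
D: has sesame, so not sesame-free — reject
E: has anchovy, so not fish-free — no
F: rice is permitted under the Whole30-style carve-out; nothing else excluded — valid
G: rice is permitted under the Whole30-style carve-out; nothing else excluded — OK
H: all constraints satisfied — valid
I: rice is permitted under the Whole30-style carve-out; nothing else excluded — keep

A, F, G, H, I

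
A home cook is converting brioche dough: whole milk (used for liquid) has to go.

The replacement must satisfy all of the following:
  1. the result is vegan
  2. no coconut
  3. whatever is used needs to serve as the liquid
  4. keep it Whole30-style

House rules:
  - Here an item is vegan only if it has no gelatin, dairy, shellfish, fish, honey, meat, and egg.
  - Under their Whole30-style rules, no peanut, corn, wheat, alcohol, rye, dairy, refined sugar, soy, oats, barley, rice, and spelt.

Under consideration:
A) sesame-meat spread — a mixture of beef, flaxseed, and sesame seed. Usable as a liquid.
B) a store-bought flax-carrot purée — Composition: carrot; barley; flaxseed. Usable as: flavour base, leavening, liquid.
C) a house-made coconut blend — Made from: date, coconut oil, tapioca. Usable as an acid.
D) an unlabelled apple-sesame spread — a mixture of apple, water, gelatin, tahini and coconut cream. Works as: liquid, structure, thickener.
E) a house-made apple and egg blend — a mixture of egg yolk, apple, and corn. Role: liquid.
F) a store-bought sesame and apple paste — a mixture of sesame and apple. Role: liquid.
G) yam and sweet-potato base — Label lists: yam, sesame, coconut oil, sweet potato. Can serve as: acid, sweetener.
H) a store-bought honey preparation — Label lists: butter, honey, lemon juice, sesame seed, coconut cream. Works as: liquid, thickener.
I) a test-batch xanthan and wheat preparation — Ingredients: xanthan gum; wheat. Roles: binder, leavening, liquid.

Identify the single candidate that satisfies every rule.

A: has beef, so not vegan — out
B: has barley, so not Whole30-style — no
C: not usable as a liquid; has coconut oil, so not coconut-free — out
D: has gelatin, so not vegan; has coconut cream, so not coconut-free — no
E: has egg yolk, so not vegan; has corn, so not Whole30-style — out
F: works as a liquid, no coconut, vegan — OK
G: not usable as a liquid; has coconut oil, so not coconut-free — out
H: has butter, so not vegan; has butter, so not Whole30-style (and 1 more) — no
I: has wheat, so not Whole30-style — out

F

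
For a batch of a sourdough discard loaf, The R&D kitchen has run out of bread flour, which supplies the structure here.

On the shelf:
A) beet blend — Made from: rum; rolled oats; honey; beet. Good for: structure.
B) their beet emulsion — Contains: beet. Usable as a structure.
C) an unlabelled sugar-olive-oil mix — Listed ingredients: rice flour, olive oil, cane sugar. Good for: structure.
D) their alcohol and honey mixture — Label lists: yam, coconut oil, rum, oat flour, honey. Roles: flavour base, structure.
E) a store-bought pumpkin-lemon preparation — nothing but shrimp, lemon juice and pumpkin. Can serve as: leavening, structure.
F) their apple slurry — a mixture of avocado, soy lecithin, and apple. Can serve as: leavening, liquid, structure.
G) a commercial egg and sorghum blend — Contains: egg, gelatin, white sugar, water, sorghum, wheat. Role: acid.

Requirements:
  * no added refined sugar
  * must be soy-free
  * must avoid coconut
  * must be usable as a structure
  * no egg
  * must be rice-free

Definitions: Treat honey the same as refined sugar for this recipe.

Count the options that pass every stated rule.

2

A: has honey, so not no-added-sugar — out
B: nothing on the exclusion list — OK
C: has cane sugar, so not no-added-sugar; has rice flour, so not rice-free — no
D: has honey, so not no-added-sugar; has coconut oil, so not coconut-free — out
E: only shrimp, lemon juice, and pumpkin; none excluded — valid
F: has soy lecithin, so not soy-free — no
G: not usable as a structure; has white sugar, so not no-added-sugar (and 1 more) — no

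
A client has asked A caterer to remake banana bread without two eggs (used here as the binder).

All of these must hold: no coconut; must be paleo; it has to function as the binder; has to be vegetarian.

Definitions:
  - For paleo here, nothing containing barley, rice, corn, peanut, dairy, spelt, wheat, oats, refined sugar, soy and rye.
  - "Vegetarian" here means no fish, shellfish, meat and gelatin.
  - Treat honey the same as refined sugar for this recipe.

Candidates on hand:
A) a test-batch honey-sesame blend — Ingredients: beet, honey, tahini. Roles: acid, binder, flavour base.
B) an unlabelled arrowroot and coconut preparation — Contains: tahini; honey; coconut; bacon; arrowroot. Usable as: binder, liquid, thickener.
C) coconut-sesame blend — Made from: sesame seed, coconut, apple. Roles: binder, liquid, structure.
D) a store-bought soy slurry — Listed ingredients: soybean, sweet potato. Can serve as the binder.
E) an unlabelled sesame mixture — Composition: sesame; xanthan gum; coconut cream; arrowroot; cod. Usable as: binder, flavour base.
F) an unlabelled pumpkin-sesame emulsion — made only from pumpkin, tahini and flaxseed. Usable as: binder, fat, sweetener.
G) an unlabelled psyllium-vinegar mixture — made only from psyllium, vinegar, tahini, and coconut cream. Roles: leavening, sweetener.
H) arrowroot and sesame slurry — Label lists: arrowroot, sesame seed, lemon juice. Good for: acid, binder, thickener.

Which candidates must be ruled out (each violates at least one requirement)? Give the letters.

A: has honey, so not paleo — no
B: has honey, so not paleo; has bacon, so not vegetarian (and 1 more) — out
C: has coconut, so not coconut-free — no
D: has soybean, so not paleo — no
E: has cod, so not vegetarian; has coconut cream, so not coconut-free — no
F: all constraints satisfied — OK
G: not usable as a binder; has coconut cream, so not coconut-free — out
H: nothing on the exclusion list — valid

A, B, C, D, E, G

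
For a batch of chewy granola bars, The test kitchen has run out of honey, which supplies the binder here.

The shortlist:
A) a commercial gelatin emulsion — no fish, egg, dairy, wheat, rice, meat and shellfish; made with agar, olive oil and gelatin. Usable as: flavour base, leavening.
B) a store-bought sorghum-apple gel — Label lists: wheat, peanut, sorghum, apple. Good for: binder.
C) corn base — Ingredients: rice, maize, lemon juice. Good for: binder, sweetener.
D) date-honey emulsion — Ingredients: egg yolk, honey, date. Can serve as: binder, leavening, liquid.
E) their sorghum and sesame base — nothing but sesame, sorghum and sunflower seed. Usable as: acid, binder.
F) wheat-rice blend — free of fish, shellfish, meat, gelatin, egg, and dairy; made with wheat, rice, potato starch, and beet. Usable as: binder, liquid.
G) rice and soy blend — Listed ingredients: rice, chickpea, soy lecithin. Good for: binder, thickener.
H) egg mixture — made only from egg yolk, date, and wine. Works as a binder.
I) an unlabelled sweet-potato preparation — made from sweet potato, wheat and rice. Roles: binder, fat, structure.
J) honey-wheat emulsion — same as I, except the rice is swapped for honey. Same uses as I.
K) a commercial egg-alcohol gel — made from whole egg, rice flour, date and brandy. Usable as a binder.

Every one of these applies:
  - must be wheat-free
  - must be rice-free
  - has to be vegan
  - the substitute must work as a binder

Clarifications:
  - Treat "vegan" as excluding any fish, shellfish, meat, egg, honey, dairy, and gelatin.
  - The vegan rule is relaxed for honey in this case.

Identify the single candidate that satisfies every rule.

E

A: not usable as a binder; has gelatin, so not vegan — no
B: has wheat, so not wheat-free — no
C: has rice, so not rice-free — no
D: has egg yolk, so not vegan — no
E: only sesame, sunflower seed and sorghum; none excluded — keep
F: has wheat, so not wheat-free; has rice, so not rice-free — reject
G: has rice, so not rice-free — out
H: has egg yolk, so not vegan — reject
I: has wheat, so not wheat-free; has rice, so not rice-free — out
J: has wheat, so not wheat-free — reject
K: has whole egg, so not vegan; has rice flour, so not rice-free — reject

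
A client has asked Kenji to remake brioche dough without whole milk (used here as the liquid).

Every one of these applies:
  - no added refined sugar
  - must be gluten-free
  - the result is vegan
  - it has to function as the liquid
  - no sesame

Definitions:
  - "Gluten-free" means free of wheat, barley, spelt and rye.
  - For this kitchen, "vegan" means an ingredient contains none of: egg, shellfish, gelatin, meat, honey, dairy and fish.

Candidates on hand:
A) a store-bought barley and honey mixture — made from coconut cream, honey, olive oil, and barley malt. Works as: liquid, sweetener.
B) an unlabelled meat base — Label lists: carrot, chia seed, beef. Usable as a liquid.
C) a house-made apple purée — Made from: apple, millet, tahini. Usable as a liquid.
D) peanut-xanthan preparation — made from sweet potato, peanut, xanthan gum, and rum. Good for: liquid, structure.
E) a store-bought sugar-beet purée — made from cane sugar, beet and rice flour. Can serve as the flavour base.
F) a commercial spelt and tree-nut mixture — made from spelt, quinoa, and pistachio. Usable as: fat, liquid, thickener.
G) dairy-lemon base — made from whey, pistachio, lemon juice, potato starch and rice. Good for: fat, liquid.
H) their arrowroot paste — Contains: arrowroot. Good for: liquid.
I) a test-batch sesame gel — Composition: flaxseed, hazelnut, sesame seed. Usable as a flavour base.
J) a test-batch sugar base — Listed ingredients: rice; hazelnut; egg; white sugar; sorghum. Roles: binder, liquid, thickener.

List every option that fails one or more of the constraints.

A: has barley malt, so not gluten-free; has honey, so not vegan — out
B: has beef, so not vegan — out
C: has tahini, so not sesame-free — no
D: works as a liquid, gluten-free, no sesame — OK
E: not usable as a liquid; has cane sugar, so not no-added-sugar — out
F: has spelt, so not gluten-free — out
G: has whey, so not vegan — out
H: only arrowroot; none excluded — OK
I: not usable as a liquid; has sesame seed, so not sesame-free — out
J: has egg, so not vegan; has white sugar, so not no-added-sugar — out

A, B, C, E, F, G, I, J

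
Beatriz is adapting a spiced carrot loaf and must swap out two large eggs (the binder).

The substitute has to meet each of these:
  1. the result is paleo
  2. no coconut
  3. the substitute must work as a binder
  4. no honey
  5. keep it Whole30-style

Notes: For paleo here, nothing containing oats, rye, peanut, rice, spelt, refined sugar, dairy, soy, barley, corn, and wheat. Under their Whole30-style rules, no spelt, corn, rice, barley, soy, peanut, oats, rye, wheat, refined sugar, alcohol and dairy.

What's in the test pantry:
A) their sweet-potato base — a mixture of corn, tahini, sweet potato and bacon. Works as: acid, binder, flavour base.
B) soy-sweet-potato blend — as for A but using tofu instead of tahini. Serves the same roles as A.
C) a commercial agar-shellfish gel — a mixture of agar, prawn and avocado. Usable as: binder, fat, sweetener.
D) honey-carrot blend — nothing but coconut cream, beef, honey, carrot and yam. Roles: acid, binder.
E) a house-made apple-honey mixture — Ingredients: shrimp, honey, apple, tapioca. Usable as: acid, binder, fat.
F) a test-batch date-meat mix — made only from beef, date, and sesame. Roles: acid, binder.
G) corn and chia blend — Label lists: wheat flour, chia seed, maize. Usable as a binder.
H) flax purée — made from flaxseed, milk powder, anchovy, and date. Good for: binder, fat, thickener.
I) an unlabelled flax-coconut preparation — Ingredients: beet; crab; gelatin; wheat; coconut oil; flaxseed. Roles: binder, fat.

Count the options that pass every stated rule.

A: has corn, so not paleo; has corn, so not Whole30-style — out
B: has corn, so not paleo; has corn, so not Whole30-style — no
C: every rule checks out — OK
D: has coconut cream, so not coconut-free; has honey, so not honey-free — reject
E: has honey, so not honey-free — reject
F: nothing on the exclusion list — valid
G: has maize, so not paleo; has maize, so not Whole30-style — reject
H: has milk powder, so not paleo; has milk powder, so not Whole30-style — reject
I: has wheat, so not paleo; has wheat, so not Whole30-style (and 1 more) — no

2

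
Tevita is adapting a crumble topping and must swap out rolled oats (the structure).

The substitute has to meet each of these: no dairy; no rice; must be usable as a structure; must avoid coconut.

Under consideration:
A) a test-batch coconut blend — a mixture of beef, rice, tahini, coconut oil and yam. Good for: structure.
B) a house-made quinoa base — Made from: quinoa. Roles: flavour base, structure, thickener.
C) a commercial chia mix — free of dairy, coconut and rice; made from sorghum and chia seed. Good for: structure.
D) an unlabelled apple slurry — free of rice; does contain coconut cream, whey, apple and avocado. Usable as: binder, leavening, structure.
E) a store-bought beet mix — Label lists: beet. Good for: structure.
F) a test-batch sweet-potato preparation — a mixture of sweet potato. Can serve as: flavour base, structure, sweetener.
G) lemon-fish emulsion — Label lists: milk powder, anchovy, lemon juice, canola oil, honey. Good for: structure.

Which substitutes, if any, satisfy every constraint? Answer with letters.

A: has rice, so not rice-free; has coconut oil, so not coconut-free — reject
B: all constraints satisfied — keep
C: every rule checks out — OK
D: has coconut cream, so not coconut-free; has whey, so not dairy-free — out
E: nothing on the exclusion list — OK
F: every rule checks out — OK
G: has milk powder, so not dairy-free — out

B, C, E, F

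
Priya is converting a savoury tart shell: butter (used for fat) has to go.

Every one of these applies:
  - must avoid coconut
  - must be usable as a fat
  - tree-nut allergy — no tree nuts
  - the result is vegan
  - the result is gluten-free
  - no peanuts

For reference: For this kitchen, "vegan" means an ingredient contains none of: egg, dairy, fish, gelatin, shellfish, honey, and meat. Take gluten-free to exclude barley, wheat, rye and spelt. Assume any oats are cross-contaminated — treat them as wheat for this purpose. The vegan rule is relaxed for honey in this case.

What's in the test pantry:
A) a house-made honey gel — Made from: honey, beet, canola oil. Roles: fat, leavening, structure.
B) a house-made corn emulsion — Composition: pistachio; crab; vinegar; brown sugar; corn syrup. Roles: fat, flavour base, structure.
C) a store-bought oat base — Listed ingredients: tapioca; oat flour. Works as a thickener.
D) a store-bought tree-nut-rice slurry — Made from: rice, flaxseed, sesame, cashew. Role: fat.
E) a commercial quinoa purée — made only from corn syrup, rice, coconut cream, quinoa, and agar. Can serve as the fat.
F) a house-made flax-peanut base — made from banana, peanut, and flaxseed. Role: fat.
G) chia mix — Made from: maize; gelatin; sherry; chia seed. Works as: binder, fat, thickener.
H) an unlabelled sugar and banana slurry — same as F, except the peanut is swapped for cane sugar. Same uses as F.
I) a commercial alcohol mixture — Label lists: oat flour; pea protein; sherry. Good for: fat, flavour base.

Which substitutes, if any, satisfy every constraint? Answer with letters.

A, H

A: honey is permitted under the vegan carve-out; nothing else excluded — OK
B: has crab, so not vegan; has pistachio, so not tree-nut-free — reject
C: not usable as a fat; has oat flour, so not gluten-free — out
D: has cashew, so not tree-nut-free — out
E: has coconut cream, so not coconut-free — no
F: has peanut, so not peanut-free — no
G: has gelatin, so not vegan — no
H: only cane sugar, banana, and flaxseed; none excluded — OK
I: has oat flour, so not gluten-free — no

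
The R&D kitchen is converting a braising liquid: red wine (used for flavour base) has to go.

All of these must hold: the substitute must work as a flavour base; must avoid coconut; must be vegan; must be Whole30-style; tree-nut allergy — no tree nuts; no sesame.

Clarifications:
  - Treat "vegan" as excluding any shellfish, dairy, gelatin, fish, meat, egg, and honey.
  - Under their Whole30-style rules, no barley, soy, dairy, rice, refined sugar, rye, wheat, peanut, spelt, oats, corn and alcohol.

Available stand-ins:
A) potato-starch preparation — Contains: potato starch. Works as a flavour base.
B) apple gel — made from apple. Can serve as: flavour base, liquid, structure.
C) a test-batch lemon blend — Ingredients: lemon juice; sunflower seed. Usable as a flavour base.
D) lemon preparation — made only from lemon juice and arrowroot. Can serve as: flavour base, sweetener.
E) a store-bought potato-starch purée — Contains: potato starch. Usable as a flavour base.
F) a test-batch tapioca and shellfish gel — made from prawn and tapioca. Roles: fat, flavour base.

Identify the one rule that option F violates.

vegan

usable as a flavour base: satisfied
vegan: has prawn — fails
Whole30-style: satisfied
sesame-free: satisfied
tree-nut-free: satisfied
coconut-free: satisfied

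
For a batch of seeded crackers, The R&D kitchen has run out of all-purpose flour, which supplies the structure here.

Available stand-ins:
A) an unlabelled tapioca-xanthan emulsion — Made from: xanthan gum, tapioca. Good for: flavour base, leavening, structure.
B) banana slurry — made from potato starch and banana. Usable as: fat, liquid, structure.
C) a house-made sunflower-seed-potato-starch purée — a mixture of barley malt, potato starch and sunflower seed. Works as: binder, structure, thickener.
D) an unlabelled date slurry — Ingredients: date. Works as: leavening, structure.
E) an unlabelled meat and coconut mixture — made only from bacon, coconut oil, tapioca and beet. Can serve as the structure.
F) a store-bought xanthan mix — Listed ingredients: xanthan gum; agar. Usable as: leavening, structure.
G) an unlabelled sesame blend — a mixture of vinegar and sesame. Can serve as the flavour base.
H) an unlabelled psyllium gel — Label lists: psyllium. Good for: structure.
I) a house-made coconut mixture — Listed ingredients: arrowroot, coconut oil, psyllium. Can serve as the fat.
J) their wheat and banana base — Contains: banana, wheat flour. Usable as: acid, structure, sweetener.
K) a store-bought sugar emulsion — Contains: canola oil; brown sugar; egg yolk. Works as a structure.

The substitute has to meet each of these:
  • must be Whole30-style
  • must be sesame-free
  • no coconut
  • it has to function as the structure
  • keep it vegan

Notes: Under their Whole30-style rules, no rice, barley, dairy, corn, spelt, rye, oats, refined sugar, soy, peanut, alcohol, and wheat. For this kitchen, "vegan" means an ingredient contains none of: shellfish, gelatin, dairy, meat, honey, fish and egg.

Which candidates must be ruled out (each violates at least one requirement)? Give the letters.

A: nothing on the exclusion list — keep
B: every rule checks out — keep
C: has barley malt, so not Whole30-style — out
D: Whole30-style, no coconut — OK
E: has bacon, so not vegan; has coconut oil, so not coconut-free — reject
F: only xanthan gum and agar; none excluded — keep
G: not usable as a structure; has sesame, so not sesame-free — no
H: nothing on the exclusion list — valid
I: not usable as a structure; has coconut oil, so not coconut-free — reject
J: has wheat flour, so not Whole30-style — reject
K: has brown sugar, so not Whole30-style; has egg yolk, so not vegan — reject

C, E, G, I, J, K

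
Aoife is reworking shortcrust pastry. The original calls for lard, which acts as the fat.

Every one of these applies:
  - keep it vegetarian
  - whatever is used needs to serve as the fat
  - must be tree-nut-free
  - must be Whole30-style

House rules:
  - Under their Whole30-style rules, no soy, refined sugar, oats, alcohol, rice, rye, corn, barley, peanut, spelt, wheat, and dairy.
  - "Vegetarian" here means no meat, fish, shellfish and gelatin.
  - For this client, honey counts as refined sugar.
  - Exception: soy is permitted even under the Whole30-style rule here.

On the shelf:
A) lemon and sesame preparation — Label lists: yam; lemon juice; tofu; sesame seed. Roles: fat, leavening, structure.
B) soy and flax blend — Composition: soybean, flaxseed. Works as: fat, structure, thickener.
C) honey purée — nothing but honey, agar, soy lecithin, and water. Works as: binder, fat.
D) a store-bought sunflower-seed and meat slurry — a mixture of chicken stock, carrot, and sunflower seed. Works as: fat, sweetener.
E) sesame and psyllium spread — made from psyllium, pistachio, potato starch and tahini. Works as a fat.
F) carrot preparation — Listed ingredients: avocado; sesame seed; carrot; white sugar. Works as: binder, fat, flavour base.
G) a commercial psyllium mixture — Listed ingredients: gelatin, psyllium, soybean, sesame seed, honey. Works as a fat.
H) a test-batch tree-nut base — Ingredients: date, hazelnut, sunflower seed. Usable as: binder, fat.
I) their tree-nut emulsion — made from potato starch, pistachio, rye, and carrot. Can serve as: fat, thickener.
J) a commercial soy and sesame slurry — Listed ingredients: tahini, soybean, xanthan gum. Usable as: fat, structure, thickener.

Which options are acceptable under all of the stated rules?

A: soy is permitted under the Whole30-style carve-out; nothing else excluded — OK
B: soy is permitted under the Whole30-style carve-out; nothing else excluded — valid
C: has honey, so not Whole30-style — reject
D: has chicken stock, so not vegetarian — out
E: has pistachio, so not tree-nut-free — out
F: has white sugar, so not Whole30-style — no
G: has honey, so not Whole30-style; has gelatin, so not vegetarian — out
H: has hazelnut, so not tree-nut-free — no
I: has rye, so not Whole30-style; has pistachio, so not tree-nut-free — no
J: soy is permitted under the Whole30-style carve-out; nothing else excluded — keep

A, B, J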